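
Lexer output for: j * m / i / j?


Scan left to right, longest-match per lexeme
Tokens: ID(j), OP(*), ID(m), OP(/), ID(i), OP(/), ID(j)


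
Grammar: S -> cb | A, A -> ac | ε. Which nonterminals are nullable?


A nonterminal is nullable iff some alternative derives ε (directly, or every symbol in it is nullable)
Nullable: {A, S}


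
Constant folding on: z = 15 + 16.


15 + 16 = 31 at compile time
Optimized: z = 31


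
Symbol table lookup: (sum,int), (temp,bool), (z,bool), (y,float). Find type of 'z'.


Lookup 'z' → type bool


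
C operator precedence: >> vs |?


'>>' is shift (level 8); '|' is bitwise OR (level 3)
Higher level binds tighter
'>>' has higher precedence than '|'


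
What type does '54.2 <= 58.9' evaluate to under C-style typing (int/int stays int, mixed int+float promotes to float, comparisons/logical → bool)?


Operand types: float <= float
Rule: comparison yields bool
Result type: bool


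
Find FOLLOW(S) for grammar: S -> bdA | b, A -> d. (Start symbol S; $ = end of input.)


$ ∈ FOLLOW(S). For each A -> αBβ: add FIRST(β)\{ε} to FOLLOW(B); if β nullable, add FOLLOW(A).
FOLLOW(S) = {$}


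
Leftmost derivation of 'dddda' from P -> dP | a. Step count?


Derivation: P => dP => ddP => dddP => ddddP => dddda
Steps: 5


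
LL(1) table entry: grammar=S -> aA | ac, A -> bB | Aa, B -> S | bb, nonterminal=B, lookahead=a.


For [B, a]: 'a' ∈ FIRST(S)
Entry: B -> S


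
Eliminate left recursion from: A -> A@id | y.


Left-recursive alternatives: A@id; non-recursive: y
Introduce A': A -> yA', A' -> @idA' | ε


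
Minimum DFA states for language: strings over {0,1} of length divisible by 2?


Track length mod 2: states 0..1, accept at 0
Minimal DFA: 2 states


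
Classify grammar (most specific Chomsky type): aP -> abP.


LHS has context (more than one symbol) and |LHS| ≤ |RHS|
Classification: Type 1 (Context-Sensitive)


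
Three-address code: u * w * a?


Break into single-operator statements:
t1 = u * w
t2 = t1 * a


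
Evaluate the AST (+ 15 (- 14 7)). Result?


Evaluate inner: (- 14 7) = 7
Evaluate root: (+ 15 7) = 22
Result: 22


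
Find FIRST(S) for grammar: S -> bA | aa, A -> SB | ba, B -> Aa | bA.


Per alternative of S: FIRST(bA) = {b}; FIRST(aa) = {a}
FIRST(S) = {a, b}


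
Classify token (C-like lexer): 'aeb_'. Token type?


Pattern: letter/underscore followed by alphanumerics, not a keyword
Type: IDENTIFIER


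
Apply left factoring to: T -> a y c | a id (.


Common prefix: 'a'
Factored: T -> a T', T' -> y c | id (


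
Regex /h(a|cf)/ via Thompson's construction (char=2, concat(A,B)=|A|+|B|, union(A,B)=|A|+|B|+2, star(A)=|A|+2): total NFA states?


Syntax tree has 4 char leaf(s), 1 union(s), 0 star(s)
chars contribute 4×2 = 8; each union adds +2; each star adds +2
Total: 8 + 2 + 0 = 10 states


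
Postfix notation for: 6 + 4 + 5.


Left to right (same or higher precedence on left)
Postfix: 6 4 + 5 +


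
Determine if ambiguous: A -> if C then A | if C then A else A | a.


dangling else: 'if C then if C then a else a' parses two ways
Ambiguous


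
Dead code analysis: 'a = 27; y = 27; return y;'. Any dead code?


a is assigned but never read
Dead: 'a = 27'


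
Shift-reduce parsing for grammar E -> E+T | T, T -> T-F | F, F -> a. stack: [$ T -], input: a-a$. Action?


no handle; shift 'a'
Action: shift


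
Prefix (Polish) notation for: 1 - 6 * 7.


'*' binds tighter: tree is (- 1 (* 6 7))
Prefix: - 1 * 6 7


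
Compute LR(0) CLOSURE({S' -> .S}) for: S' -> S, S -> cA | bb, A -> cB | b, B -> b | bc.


Start: S' -> .S
For each item with dot before a nonterminal B, add B -> .γ for every B-production
Closure: [S' -> .S, S -> .cA, S -> .bb]


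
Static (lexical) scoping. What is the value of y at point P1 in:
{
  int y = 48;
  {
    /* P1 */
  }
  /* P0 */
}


P1's block does not declare y; resolves to the enclosing declaration at depth 0
y = 48


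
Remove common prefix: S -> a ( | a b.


Common prefix: 'a'
Factored: S -> a S', S' -> ( | b


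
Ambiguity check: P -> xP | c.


right-linear, alternatives start with distinct terminals 'x' vs 'c': unique leftmost derivation
Unambiguous


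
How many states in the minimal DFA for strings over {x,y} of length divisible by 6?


Track length mod 6: states 0..5, accept at 0
Minimal DFA: 6 states


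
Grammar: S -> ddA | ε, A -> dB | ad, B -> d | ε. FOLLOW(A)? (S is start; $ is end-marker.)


$ ∈ FOLLOW(S). For each A -> αBβ: add FIRST(β)\{ε} to FOLLOW(B); if β nullable, add FOLLOW(A).
FOLLOW(A) = {$}


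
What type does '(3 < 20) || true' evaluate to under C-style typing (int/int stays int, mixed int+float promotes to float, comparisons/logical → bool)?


Operand types: bool || bool
Rule: logical operators take bool operands and yield bool
Result type: bool


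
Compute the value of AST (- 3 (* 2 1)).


Evaluate inner: (* 2 1) = 2
Evaluate root: (- 3 2) = 1
Result: 1


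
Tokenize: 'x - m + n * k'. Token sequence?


Scan left to right, longest-match per lexeme
Tokens: ID(x), OP(-), ID(m), OP(+), ID(n), OP(*), ID(k)


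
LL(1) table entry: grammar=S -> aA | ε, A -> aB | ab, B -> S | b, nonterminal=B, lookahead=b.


For [B, b]: 'b' ∈ FIRST(b)
Entry: B -> b


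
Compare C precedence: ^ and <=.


'<=' is relational (level 7); '^' is bitwise XOR (level 4)
Higher level binds tighter
'<=' has higher precedence than '^'


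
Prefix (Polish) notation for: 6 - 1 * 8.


'*' binds tighter: tree is (- 6 (* 1 8))
Prefix: - 6 * 1 8


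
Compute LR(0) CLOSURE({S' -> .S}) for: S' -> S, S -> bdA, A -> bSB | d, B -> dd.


Start: S' -> .S
For each item with dot before a nonterminal B, add B -> .γ for every B-production
Closure: [S' -> .S, S -> .bdA]


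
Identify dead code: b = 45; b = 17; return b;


first assignment to b is overwritten before any read
Dead: 'b = 45'


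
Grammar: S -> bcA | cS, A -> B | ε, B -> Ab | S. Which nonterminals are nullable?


A nonterminal is nullable iff some alternative derives ε (directly, or every symbol in it is nullable)
Nullable: {A}


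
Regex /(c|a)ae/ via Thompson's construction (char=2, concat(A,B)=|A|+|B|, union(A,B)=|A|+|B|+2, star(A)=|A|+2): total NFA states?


Syntax tree has 4 char leaf(s), 1 union(s), 0 star(s)
chars contribute 4×2 = 8; each union adds +2; each star adds +2
Total: 8 + 2 + 0 = 10 states


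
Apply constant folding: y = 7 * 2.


7 * 2 = 14 at compile time
Optimized: y = 14


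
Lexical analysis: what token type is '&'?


Pattern: operator symbol
Type: OPERATOR


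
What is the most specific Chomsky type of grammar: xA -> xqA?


LHS has context (more than one symbol) and |LHS| ≤ |RHS|
Classification: Type 1 (Context-Sensitive)


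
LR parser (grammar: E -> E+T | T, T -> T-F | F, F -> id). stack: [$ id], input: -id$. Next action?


'id' on top is the handle for F -> id
Action: reduce (F -> id)


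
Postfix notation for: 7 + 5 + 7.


Left to right (same or higher precedence on left)
Postfix: 7 5 + 7 +


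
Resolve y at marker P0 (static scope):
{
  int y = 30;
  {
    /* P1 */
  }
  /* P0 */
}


y declared in the same block as P0
y = 30


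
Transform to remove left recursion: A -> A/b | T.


Left-recursive alternatives: A/b; non-recursive: T
Introduce A': A -> TA', A' -> /bA' | ε


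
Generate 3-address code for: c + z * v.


Break into single-operator statements:
t1 = z * v
t2 = c + t1


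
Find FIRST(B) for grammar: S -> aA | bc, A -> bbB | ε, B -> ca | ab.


Per alternative of B: FIRST(ca) = {c}; FIRST(ab) = {a}
FIRST(B) = {a, c}


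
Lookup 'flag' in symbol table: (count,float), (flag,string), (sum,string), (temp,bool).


Lookup 'flag' → type string


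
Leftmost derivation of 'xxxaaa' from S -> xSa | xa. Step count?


Derivation: S => xSa => xxSaa => xxxaaa
Steps: 3


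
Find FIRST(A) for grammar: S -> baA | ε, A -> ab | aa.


Per alternative of A: FIRST(ab) = {a}; FIRST(aa) = {a}
FIRST(A) = {a}


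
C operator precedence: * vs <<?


'*' is multiplicative (level 10); '<<' is shift (level 8)
Higher level binds tighter
'*' has higher precedence than '<<'


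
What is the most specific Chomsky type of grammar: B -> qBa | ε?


Single nonterminal LHS, but q^n a^n is not regular
Classification: Type 2 (Context-Free)


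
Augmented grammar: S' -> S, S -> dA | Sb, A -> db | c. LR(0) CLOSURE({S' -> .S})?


Start: S' -> .S
For each item with dot before a nonterminal B, add B -> .γ for every B-production
Closure: [S' -> .S, S -> .dA, S -> .Sb]


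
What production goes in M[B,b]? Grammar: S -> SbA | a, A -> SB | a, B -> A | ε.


For [B, b]: ε is nullable and 'b' ∈ FOLLOW(B)
Entry: B -> ε


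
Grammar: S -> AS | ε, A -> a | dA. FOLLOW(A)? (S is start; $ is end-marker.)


$ ∈ FOLLOW(S). For each A -> αBβ: add FIRST(β)\{ε} to FOLLOW(B); if β nullable, add FOLLOW(A).
FOLLOW(A) = {$, a, d}


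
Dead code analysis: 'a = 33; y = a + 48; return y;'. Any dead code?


a is read by y's definition; y is returned
No dead code


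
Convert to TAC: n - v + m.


Break into single-operator statements:
t1 = n - v
t2 = t1 + m


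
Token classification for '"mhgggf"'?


Pattern: double-quoted sequence
Type: STRING_LITERAL


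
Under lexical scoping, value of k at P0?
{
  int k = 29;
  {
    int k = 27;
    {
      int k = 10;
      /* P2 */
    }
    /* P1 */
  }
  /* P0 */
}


k declared in the same block as P0
k = 29


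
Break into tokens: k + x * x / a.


Scan left to right, longest-match per lexeme
Tokens: ID(k), OP(+), ID(x), OP(*), ID(x), OP(/), ID(a)


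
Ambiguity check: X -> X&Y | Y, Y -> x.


precedence layered via separate nonterminal Y: deterministic
Unambiguous


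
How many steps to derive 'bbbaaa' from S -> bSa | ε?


Derivation: S => bSa => bbSaa => bbbSaaa => bbbaaa
Steps: 4


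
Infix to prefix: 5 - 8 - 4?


left-to-right (same/higher precedence on left): tree is (- (- 5 8) 4)
Prefix: - - 5 8 4


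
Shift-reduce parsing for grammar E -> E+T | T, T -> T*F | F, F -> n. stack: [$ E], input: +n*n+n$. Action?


shift '+' to continue E -> E+T
Action: shift


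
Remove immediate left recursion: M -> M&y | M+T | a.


Left-recursive alternatives: M&y, M+T; non-recursive: a
Introduce M': M -> aM', M' -> &yM' | +TM' | ε


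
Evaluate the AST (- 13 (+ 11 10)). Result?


Evaluate inner: (+ 11 10) = 21
Evaluate root: (- 13 21) = -8
Result: -8


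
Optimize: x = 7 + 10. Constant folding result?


7 + 10 = 17 at compile time
Optimized: x = 17


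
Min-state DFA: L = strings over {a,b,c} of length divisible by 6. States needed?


Track length mod 6: states 0..5, accept at 0
Minimal DFA: 6 states


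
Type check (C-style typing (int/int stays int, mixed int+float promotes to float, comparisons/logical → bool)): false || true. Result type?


Operand types: bool || bool
Rule: logical operators take bool operands and yield bool
Result type: bool


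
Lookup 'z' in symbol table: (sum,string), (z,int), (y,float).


Lookup 'z' → type int


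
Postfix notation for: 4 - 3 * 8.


* has higher precedence, evaluate 3*8 first
Postfix: 4 3 8 * -


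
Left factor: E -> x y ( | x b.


Common prefix: 'x'
Factored: E -> x E', E' -> y ( | b


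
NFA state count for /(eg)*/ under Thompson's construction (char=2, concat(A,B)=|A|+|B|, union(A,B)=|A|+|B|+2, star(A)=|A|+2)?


Syntax tree has 2 char leaf(s), 0 union(s), 1 star(s)
chars contribute 2×2 = 4; each union adds +2; each star adds +2
Total: 4 + 0 + 2 = 6 states


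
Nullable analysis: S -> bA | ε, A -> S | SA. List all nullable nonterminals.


A nonterminal is nullable iff some alternative derives ε (directly, or every symbol in it is nullable)
Nullable: {A, S}


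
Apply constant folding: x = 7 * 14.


7 * 14 = 98 at compile time
Optimized: x = 98


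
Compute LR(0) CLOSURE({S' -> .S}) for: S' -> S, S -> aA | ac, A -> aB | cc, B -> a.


Start: S' -> .S
For each item with dot before a nonterminal B, add B -> .γ for every B-production
Closure: [S' -> .S, S -> .aA, S -> .ac]


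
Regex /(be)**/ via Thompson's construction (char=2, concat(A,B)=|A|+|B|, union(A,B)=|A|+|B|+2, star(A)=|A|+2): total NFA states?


Syntax tree has 2 char leaf(s), 0 union(s), 2 star(s)
chars contribute 2×2 = 4; each union adds +2; each star adds +2
Total: 4 + 0 + 4 = 8 states


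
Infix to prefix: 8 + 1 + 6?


left-to-right (same/higher precedence on left): tree is (+ (+ 8 1) 6)
Prefix: + + 8 1 6


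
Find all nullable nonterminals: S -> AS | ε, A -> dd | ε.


A nonterminal is nullable iff some alternative derives ε (directly, or every symbol in it is nullable)
Nullable: {A, S}


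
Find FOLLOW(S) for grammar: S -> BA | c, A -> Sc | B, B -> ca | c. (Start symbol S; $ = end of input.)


$ ∈ FOLLOW(S). For each A -> αBβ: add FIRST(β)\{ε} to FOLLOW(B); if β nullable, add FOLLOW(A).
FOLLOW(S) = {$, c}


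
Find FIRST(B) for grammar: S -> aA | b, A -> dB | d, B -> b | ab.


Per alternative of B: FIRST(b) = {b}; FIRST(ab) = {a}
FIRST(B) = {a, b}


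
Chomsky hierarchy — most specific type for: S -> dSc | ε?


Single nonterminal LHS, but d^n c^n is not regular
Classification: Type 2 (Context-Free)


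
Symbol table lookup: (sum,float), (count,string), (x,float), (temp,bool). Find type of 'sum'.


Lookup 'sum' → type float


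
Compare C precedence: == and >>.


'>>' is shift (level 8); '==' is equality (level 6)
Higher level binds tighter
'>>' has higher precedence than '=='


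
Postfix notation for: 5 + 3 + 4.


Left to right (same or higher precedence on left)
Postfix: 5 3 + 4 +


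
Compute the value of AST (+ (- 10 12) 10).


Evaluate inner: (- 10 12) = -2
Evaluate root: (+ -2 10) = 8
Result: 8


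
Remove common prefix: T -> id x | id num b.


Common prefix: 'id'
Factored: T -> id T', T' -> x | num b


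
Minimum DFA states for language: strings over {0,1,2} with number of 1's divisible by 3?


Track (count of 1) mod 3: states 0..2, accept at 0
Minimal DFA: 3 states


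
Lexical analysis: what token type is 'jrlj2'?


Pattern: letter/underscore followed by alphanumerics, not a keyword
Type: IDENTIFIER


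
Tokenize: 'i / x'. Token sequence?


Scan left to right, longest-match per lexeme
Tokens: ID(i), OP(/), ID(x)


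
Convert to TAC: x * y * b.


Break into single-operator statements:
t1 = x * y
t2 = t1 * b


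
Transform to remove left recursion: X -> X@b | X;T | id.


Left-recursive alternatives: X@b, X;T; non-recursive: id
Introduce X': X -> idX', X' -> @bX' | ;TX' | ε


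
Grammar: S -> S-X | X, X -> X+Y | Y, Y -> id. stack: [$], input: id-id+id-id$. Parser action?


no handle on stack; shift 'id'
Action: shift


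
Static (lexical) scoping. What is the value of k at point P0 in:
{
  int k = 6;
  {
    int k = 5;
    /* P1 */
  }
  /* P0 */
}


k declared in the same block as P0
k = 6


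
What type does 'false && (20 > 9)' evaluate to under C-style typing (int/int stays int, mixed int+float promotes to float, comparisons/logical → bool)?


Operand types: bool && bool
Rule: logical operators take bool operands and yield bool
Result type: bool


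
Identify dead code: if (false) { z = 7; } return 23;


condition is constant false, so the whole block is unreachable
Dead: 'if (false) { z = 7; }'


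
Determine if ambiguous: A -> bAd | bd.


balanced b^n…d^n: each string has a unique parse
Unambiguous


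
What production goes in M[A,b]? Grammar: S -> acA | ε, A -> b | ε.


For [A, b]: 'b' ∈ FIRST(b)
Entry: A -> b


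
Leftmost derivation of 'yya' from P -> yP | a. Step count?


Derivation: P => yP => yyP => yya
Steps: 3


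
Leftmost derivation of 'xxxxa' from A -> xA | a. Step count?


Derivation: A => xA => xxA => xxxA => xxxxA => xxxxa
Steps: 5


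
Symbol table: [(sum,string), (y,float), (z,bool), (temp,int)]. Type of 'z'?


Lookup 'z' → type bool


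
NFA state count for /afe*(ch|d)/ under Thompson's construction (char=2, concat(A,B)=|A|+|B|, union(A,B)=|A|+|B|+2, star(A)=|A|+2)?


Syntax tree has 6 char leaf(s), 1 union(s), 1 star(s)
chars contribute 6×2 = 12; each union adds +2; each star adds +2
Total: 12 + 2 + 2 = 16 states


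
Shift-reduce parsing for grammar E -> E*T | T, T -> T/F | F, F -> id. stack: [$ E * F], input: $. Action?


'F' (not preceded by T/) is the handle for T -> F
Action: reduce (T -> F)


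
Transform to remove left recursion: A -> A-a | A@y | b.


Left-recursive alternatives: A-a, A@y; non-recursive: b
Introduce A': A -> bA', A' -> -aA' | @yA' | ε


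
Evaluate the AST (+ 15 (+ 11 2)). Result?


Evaluate inner: (+ 11 2) = 13
Evaluate root: (+ 15 13) = 28
Result: 28


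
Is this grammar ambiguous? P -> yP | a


right-linear, alternatives start with distinct terminals 'y' vs 'a': unique leftmost derivation
Unambiguous


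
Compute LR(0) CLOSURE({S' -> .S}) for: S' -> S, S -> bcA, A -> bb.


Start: S' -> .S
For each item with dot before a nonterminal B, add B -> .γ for every B-production
Closure: [S' -> .S, S -> .bcA]


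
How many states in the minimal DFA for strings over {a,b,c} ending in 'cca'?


Track the longest suffix of input matching a prefix of 'cca': 4 classes (prefixes of length 0..3)
Minimal DFA: 4 states


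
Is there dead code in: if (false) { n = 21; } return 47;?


condition is constant false, so the whole block is unreachable
Dead: 'if (false) { n = 21; }'


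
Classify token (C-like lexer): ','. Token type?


Pattern: delimiter/punctuation
Type: PUNCTUATION


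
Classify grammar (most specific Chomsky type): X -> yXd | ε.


Single nonterminal LHS, but y^n d^n is not regular
Classification: Type 2 (Context-Free)


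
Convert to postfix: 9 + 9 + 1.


Left to right (same or higher precedence on left)
Postfix: 9 9 + 1 +


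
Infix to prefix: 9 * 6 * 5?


left-to-right (same/higher precedence on left): tree is (* (* 9 6) 5)
Prefix: * * 9 6 5


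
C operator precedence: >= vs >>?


'>>' is shift (level 8); '>=' is relational (level 7)
Higher level binds tighter
'>>' has higher precedence than '>='


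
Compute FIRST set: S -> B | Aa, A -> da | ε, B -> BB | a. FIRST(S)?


Per alternative of S: FIRST(B) = {a}; FIRST(Aa) = {a, d}
FIRST(S) = {a, d}


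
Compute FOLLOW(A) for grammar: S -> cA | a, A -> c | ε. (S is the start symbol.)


$ ∈ FOLLOW(S). For each A -> αBβ: add FIRST(β)\{ε} to FOLLOW(B); if β nullable, add FOLLOW(A).
FOLLOW(A) = {$}


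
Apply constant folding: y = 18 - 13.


18 - 13 = 5 at compile time
Optimized: y = 5


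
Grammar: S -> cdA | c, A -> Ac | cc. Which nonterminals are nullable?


A nonterminal is nullable iff some alternative derives ε (directly, or every symbol in it is nullable)
Nullable: {}


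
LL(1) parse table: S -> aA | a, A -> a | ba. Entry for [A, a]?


For [A, a]: 'a' ∈ FIRST(a)
Entry: A -> a


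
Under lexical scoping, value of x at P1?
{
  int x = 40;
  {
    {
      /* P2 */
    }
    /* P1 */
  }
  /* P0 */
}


P1's block does not declare x; resolves to the enclosing declaration at depth 0
x = 40


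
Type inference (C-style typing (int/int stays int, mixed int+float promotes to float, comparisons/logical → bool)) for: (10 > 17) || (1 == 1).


Operand types: bool || bool
Rule: logical operators take bool operands and yield bool
Result type: bool


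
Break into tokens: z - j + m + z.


Scan left to right, longest-match per lexeme
Tokens: ID(z), OP(-), ID(j), OP(+), ID(m), OP(+), ID(z)


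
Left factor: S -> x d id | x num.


Common prefix: 'x'
Factored: S -> x S', S' -> d id | num


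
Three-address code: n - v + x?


Break into single-operator statements:
t1 = n - v
t2 = t1 + x


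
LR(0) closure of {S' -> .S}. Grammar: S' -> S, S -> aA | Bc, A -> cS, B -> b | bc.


Start: S' -> .S
For each item with dot before a nonterminal B, add B -> .γ for every B-production
Closure: [S' -> .S, S -> .aA, S -> .Bc, B -> .b, B -> .bc]


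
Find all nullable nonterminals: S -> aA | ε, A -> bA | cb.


A nonterminal is nullable iff some alternative derives ε (directly, or every symbol in it is nullable)
Nullable: {S}


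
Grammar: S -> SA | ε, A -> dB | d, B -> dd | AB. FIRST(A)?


Per alternative of A: FIRST(dB) = {d}; FIRST(d) = {d}
FIRST(A) = {d}


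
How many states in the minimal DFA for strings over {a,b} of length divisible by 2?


Track length mod 2: states 0..1, accept at 0
Minimal DFA: 2 states


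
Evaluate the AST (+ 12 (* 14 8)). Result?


Evaluate inner: (* 14 8) = 112
Evaluate root: (+ 12 112) = 124
Result: 124


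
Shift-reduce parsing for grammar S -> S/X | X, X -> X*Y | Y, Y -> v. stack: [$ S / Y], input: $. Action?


'Y' (not preceded by X*) is the handle for X -> Y
Action: reduce (X -> Y)


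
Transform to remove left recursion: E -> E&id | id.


Left-recursive alternatives: E&id; non-recursive: id
Introduce E': E -> idE', E' -> &idE' | ε


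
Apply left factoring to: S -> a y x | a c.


Common prefix: 'a'
Factored: S -> a S', S' -> y x | c


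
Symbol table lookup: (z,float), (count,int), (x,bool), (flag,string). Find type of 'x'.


Lookup 'x' → type bool


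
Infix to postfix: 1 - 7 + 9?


Left to right (same or higher precedence on left)
Postfix: 1 7 - 9 +


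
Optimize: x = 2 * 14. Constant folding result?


2 * 14 = 28 at compile time
Optimized: x = 28


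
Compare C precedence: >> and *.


'*' is multiplicative (level 10); '>>' is shift (level 8)
Higher level binds tighter
'*' has higher precedence than '>>'


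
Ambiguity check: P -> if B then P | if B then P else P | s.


dangling else: 'if B then if B then s else s' parses two ways
Ambiguous


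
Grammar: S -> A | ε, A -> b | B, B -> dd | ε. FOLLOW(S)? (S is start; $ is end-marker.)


$ ∈ FOLLOW(S). For each A -> αBβ: add FIRST(β)\{ε} to FOLLOW(B); if β nullable, add FOLLOW(A).
FOLLOW(S) = {$}


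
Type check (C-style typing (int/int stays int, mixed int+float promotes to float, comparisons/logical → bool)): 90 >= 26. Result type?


Operand types: int >= int
Rule: comparison yields bool
Result type: bool


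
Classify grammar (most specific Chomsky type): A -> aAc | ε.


Single nonterminal LHS, but a^n c^n is not regular
Classification: Type 2 (Context-Free)


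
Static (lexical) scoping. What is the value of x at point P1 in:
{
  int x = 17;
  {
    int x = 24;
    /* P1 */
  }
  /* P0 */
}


x declared in the same block as P1
x = 24


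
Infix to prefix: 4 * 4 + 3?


left-to-right (same/higher precedence on left): tree is (+ (* 4 4) 3)
Prefix: + * 4 4 3


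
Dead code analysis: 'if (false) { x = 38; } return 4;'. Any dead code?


condition is constant false, so the whole block is unreachable
Dead: 'if (false) { x = 38; }'


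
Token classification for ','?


Pattern: delimiter/punctuation
Type: PUNCTUATION


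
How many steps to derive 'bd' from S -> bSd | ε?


Derivation: S => bSd => bd
Steps: 2


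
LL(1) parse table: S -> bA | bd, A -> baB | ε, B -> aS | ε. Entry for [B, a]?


For [B, a]: 'a' ∈ FIRST(aS)
Entry: B -> aS


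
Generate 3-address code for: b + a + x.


Break into single-operator statements:
t1 = b + a
t2 = t1 + x


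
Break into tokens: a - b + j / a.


Scan left to right, longest-match per lexeme
Tokens: ID(a), OP(-), ID(b), OP(+), ID(j), OP(/), ID(a)


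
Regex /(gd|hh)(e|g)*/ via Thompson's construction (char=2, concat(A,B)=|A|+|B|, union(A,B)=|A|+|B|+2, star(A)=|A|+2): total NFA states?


Syntax tree has 6 char leaf(s), 2 union(s), 1 star(s)
chars contribute 6×2 = 12; each union adds +2; each star adds +2
Total: 12 + 4 + 2 = 18 states


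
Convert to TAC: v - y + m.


Break into single-operator statements:
t1 = v - y
t2 = t1 + m


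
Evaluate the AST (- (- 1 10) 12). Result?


Evaluate inner: (- 1 10) = -9
Evaluate root: (- -9 12) = -21
Result: -21


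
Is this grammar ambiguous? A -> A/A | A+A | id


'id/id+id' has two parse trees (no precedence encoded between / and +)
Ambiguous


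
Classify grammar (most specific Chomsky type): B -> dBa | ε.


Single nonterminal LHS, but d^n a^n is not regular
Classification: Type 2 (Context-Free)


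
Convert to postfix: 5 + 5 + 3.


Left to right (same or higher precedence on left)
Postfix: 5 5 + 3 +


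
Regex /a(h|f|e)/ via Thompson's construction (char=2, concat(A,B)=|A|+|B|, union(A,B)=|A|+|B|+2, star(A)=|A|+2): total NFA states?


Syntax tree has 4 char leaf(s), 2 union(s), 0 star(s)
chars contribute 4×2 = 8; each union adds +2; each star adds +2
Total: 8 + 4 + 0 = 12 states


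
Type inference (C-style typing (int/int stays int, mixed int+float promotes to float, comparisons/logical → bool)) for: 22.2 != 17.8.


Operand types: float != float
Rule: comparison yields bool
Result type: bool


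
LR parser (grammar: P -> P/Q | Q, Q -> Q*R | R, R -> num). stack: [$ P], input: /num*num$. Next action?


shift '/' to continue P -> P/Q
Action: shift


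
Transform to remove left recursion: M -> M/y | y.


Left-recursive alternatives: M/y; non-recursive: y
Introduce M': M -> yM', M' -> /yM' | ε


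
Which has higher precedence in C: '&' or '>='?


'>=' is relational (level 7); '&' is bitwise AND (level 5)
Higher level binds tighter
'>=' has higher precedence than '&'


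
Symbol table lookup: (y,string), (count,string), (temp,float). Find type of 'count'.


Lookup 'count' → type string


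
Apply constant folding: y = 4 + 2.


4 + 2 = 6 at compile time
Optimized: y = 6


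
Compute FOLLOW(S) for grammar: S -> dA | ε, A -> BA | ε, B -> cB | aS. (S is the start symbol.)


$ ∈ FOLLOW(S). For each A -> αBβ: add FIRST(β)\{ε} to FOLLOW(B); if β nullable, add FOLLOW(A).
FOLLOW(S) = {$, a, c}


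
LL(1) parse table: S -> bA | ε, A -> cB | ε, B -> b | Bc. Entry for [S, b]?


For [S, b]: 'b' ∈ FIRST(bA)
Entry: S -> bA


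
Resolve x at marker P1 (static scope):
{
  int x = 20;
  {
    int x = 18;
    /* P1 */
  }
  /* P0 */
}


x declared in the same block as P1
x = 18


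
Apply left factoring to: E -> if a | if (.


Common prefix: 'if'
Factored: E -> if E', E' -> a | (


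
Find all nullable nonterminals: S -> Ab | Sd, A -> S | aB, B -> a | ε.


A nonterminal is nullable iff some alternative derives ε (directly, or every symbol in it is nullable)
Nullable: {B}


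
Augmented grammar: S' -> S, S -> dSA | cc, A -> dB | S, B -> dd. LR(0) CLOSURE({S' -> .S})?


Start: S' -> .S
For each item with dot before a nonterminal B, add B -> .γ for every B-production
Closure: [S' -> .S, S -> .dSA, S -> .cc]


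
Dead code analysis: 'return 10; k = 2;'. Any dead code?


statement follows a return and is unreachable
Dead: 'k = 2'


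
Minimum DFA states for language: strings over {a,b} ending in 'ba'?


Track the longest suffix of input matching a prefix of 'ba': 3 classes (prefixes of length 0..2)
Minimal DFA: 3 states


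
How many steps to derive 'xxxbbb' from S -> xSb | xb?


Derivation: S => xSb => xxSbb => xxxbbb
Steps: 3


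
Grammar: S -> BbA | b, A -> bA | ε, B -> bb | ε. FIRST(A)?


Per alternative of A: FIRST(bA) = {b}; FIRST(ε) = {ε}
FIRST(A) = {b, ε}


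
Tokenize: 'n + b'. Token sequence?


Scan left to right, longest-match per lexeme
Tokens: ID(n), OP(+), ID(b)


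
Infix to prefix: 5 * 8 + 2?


left-to-right (same/higher precedence on left): tree is (+ (* 5 8) 2)
Prefix: + * 5 8 2


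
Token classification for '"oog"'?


Pattern: double-quoted sequence
Type: STRING_LITERAL


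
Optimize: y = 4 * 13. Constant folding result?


4 * 13 = 52 at compile time
Optimized: y = 52


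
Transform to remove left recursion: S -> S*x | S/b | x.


Left-recursive alternatives: S*x, S/b; non-recursive: x
Introduce S': S -> xS', S' -> *xS' | /bS' | ε


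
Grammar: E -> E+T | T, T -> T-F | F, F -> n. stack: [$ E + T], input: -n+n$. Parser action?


'-' can extend T; shift to build T -> T-F
Action: shift


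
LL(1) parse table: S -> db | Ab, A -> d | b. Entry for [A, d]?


For [A, d]: 'd' ∈ FIRST(d)
Entry: A -> d


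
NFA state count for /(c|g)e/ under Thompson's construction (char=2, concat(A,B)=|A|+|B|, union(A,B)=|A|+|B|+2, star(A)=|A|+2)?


Syntax tree has 3 char leaf(s), 1 union(s), 0 star(s)
chars contribute 3×2 = 6; each union adds +2; each star adds +2
Total: 6 + 2 + 0 = 8 states


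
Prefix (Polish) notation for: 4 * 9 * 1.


left-to-right (same/higher precedence on left): tree is (* (* 4 9) 1)
Prefix: * * 4 9 1


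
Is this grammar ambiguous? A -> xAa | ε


balanced x^n…a^n: each string has a unique parse
Unambiguous


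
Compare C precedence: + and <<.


'+' is additive (level 9); '<<' is shift (level 8)
Higher level binds tighter
'+' has higher precedence than '<<'


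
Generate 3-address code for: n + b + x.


Break into single-operator statements:
t1 = n + b
t2 = t1 + x


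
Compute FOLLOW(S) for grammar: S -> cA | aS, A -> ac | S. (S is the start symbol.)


$ ∈ FOLLOW(S). For each A -> αBβ: add FIRST(β)\{ε} to FOLLOW(B); if β nullable, add FOLLOW(A).
FOLLOW(S) = {$}


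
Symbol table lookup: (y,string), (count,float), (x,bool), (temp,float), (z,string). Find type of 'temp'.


Lookup 'temp' → type float


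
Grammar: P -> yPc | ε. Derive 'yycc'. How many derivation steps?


Derivation: P => yPc => yyPcc => yycc
Steps: 3


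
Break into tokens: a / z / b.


Scan left to right, longest-match per lexeme
Tokens: ID(a), OP(/), ID(z), OP(/), ID(b)


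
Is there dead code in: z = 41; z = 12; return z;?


first assignment to z is overwritten before any read
Dead: 'z = 41'


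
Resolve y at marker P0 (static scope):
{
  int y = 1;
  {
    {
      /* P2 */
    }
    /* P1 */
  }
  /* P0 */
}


y declared in the same block as P0
y = 1


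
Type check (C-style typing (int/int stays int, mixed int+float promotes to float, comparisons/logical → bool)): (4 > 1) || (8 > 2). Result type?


Operand types: bool || bool
Rule: logical operators take bool operands and yield bool
Result type: bool


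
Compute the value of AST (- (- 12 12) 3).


Evaluate inner: (- 12 12) = 0
Evaluate root: (- 0 3) = -3
Result: -3


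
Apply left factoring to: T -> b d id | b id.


Common prefix: 'b'
Factored: T -> b T', T' -> d id | id


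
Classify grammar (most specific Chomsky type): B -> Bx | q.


Left-linear: every RHS is a terminal or one nonterminal followed by a terminal
Classification: Type 3 (Regular)


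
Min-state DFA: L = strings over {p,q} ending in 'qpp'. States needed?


Track the longest suffix of input matching a prefix of 'qpp': 4 classes (prefixes of length 0..3)
Minimal DFA: 4 states


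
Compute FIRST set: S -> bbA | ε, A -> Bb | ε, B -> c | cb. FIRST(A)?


Per alternative of A: FIRST(Bb) = {c}; FIRST(ε) = {ε}
FIRST(A) = {c, ε}


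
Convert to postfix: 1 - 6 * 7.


* has higher precedence, evaluate 6*7 first
Postfix: 1 6 7 * -


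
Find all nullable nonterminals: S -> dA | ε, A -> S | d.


A nonterminal is nullable iff some alternative derives ε (directly, or every symbol in it is nullable)
Nullable: {A, S}


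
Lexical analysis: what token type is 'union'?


Pattern: reserved word
Type: KEYWORD


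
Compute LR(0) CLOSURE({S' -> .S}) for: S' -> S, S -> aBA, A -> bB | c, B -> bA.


Start: S' -> .S
For each item with dot before a nonterminal B, add B -> .γ for every B-production
Closure: [S' -> .S, S -> .aBA]


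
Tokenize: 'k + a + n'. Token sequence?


Scan left to right, longest-match per lexeme
Tokens: ID(k), OP(+), ID(a), OP(+), ID(n)


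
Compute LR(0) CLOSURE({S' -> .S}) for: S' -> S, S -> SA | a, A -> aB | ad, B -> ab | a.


Start: S' -> .S
For each item with dot before a nonterminal B, add B -> .γ for every B-production
Closure: [S' -> .S, S -> .SA, S -> .a]


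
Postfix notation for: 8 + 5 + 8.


Left to right (same or higher precedence on left)
Postfix: 8 5 + 8 +


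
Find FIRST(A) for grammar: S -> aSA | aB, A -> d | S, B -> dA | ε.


Per alternative of A: FIRST(d) = {d}; FIRST(S) = {a}
FIRST(A) = {a, d}


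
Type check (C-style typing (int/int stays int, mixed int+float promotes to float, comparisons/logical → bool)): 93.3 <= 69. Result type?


Operand types: float <= int
Rule: comparison yields bool
Result type: bool


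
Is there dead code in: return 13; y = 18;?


statement follows a return and is unreachable
Dead: 'y = 18'


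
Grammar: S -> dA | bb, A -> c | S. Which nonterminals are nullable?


A nonterminal is nullable iff some alternative derives ε (directly, or every symbol in it is nullable)
Nullable: {}


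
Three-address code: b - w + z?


Break into single-operator statements:
t1 = b - w
t2 = t1 + z


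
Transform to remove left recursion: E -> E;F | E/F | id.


Left-recursive alternatives: E;F, E/F; non-recursive: id
Introduce E': E -> idE', E' -> ;FE' | /FE' | ε


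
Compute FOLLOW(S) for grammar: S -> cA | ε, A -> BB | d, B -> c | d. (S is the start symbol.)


$ ∈ FOLLOW(S). For each A -> αBβ: add FIRST(β)\{ε} to FOLLOW(B); if β nullable, add FOLLOW(A).
FOLLOW(S) = {$}


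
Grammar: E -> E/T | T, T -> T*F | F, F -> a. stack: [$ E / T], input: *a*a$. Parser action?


'*' can extend T; shift to build T -> T*F
Action: shift


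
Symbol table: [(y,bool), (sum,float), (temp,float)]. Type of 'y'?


Lookup 'y' → type bool


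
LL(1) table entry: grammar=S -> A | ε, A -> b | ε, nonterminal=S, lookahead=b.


For [S, b]: 'b' ∈ FIRST(A)
Entry: S -> A


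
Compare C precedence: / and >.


'/' is multiplicative (level 10); '>' is relational (level 7)
Higher level binds tighter
'/' has higher precedence than '>'


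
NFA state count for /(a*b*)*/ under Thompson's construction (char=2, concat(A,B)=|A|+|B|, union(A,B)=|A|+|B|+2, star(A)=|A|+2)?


Syntax tree has 2 char leaf(s), 0 union(s), 3 star(s)
chars contribute 2×2 = 4; each union adds +2; each star adds +2
Total: 4 + 0 + 6 = 10 states


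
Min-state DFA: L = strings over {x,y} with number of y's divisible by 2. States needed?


Track (count of y) mod 2: states 0..1, accept at 0
Minimal DFA: 2 states


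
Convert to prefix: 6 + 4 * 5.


'*' binds tighter: tree is (+ 6 (* 4 5))
Prefix: + 6 * 4 5


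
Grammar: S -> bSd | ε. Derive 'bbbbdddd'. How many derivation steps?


Derivation: S => bSd => bbSdd => bbbSddd => bbbbSdddd => bbbbdddd
Steps: 5


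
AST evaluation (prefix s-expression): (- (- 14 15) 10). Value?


Evaluate inner: (- 14 15) = -1
Evaluate root: (- -1 10) = -11
Result: -11


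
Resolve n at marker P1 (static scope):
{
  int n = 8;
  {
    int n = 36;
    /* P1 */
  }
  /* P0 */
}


n declared in the same block as P1
n = 36


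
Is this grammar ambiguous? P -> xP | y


right-linear, alternatives start with distinct terminals 'x' vs 'y': unique leftmost derivation
Unambiguous


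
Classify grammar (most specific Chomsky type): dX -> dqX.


LHS has context (more than one symbol) and |LHS| ≤ |RHS|
Classification: Type 1 (Context-Sensitive)


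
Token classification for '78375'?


Pattern: digits only
Type: INTEGER_LITERAL


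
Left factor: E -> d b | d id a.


Common prefix: 'd'
Factored: E -> d E', E' -> b | id a


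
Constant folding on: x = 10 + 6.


10 + 6 = 16 at compile time
Optimized: x = 16


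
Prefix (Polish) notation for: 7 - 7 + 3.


left-to-right (same/higher precedence on left): tree is (+ (- 7 7) 3)
Prefix: + - 7 7 3


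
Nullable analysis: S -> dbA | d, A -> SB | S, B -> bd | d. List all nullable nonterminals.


A nonterminal is nullable iff some alternative derives ε (directly, or every symbol in it is nullable)
Nullable: {}


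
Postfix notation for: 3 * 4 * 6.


Left to right (same or higher precedence on left)
Postfix: 3 4 * 6 *


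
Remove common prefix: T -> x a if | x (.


Common prefix: 'x'
Factored: T -> x T', T' -> a if | (


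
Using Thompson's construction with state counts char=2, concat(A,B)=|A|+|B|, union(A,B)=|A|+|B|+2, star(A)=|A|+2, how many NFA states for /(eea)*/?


Syntax tree has 3 char leaf(s), 0 union(s), 1 star(s)
chars contribute 3×2 = 6; each union adds +2; each star adds +2
Total: 6 + 0 + 2 = 8 states


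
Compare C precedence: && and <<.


'<<' is shift (level 8); '&&' is logical AND (level 2)
Higher level binds tighter
'<<' has higher precedence than '&&'


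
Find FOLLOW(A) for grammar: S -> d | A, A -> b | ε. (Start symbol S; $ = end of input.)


$ ∈ FOLLOW(S). For each A -> αBβ: add FIRST(β)\{ε} to FOLLOW(B); if β nullable, add FOLLOW(A).
FOLLOW(A) = {$}


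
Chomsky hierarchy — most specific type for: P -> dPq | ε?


Single nonterminal LHS, but d^n q^n is not regular
Classification: Type 2 (Context-Free)


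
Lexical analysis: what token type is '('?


Pattern: delimiter/punctuation
Type: PUNCTUATION


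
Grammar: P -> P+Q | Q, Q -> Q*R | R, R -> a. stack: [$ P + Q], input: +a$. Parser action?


handle 'P+Q' on top; lookahead ∈ FOLLOW(P) = {+, $}
Action: reduce (P -> P+Q)


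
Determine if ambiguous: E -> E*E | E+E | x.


'x*x+x' has two parse trees (no precedence encoded between * and +)
Ambiguous


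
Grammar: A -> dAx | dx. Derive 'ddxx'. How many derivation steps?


Derivation: A => dAx => ddxx
Steps: 2


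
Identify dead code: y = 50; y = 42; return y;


first assignment to y is overwritten before any read
Dead: 'y = 50'


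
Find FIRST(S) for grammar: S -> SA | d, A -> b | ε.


Per alternative of S: FIRST(SA) = {d}; FIRST(d) = {d}
FIRST(S) = {d}


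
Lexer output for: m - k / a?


Scan left to right, longest-match per lexeme
Tokens: ID(m), OP(-), ID(k), OP(/), ID(a)


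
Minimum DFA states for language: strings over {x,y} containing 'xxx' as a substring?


KMP-style automaton: 3 progress states + 1 absorbing accept = 4
Minimal DFA: 4 states


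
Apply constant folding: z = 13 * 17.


13 * 17 = 221 at compile time
Optimized: z = 221


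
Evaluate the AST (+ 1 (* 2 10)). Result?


Evaluate inner: (* 2 10) = 20
Evaluate root: (+ 1 20) = 21
Result: 21


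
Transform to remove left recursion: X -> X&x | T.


Left-recursive alternatives: X&x; non-recursive: T
Introduce X': X -> TX', X' -> &xX' | ε


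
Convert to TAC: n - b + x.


Break into single-operator statements:
t1 = n - b
t2 = t1 + x


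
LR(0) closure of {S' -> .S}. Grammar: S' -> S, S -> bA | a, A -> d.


Start: S' -> .S
For each item with dot before a nonterminal B, add B -> .γ for every B-production
Closure: [S' -> .S, S -> .bA, S -> .a]


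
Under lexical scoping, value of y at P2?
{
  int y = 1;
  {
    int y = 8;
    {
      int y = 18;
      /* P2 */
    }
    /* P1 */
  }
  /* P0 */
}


y declared in the same block as P2
y = 18


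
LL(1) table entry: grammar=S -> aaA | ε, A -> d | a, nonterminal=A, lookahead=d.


For [A, d]: 'd' ∈ FIRST(d)
Entry: A -> d
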